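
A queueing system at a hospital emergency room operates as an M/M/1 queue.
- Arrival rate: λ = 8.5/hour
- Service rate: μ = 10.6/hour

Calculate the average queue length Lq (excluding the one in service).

ρ = λ/μ = 8.5/10.6 = 0.8019
For M/M/1: Lq = λ²/(μ(μ-λ))
Lq = 72.25/(10.6 × 2.10)
Lq = 3.2457 patients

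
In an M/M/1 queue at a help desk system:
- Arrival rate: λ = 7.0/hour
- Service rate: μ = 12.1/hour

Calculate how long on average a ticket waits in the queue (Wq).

First, compute utilization: ρ = λ/μ = 7.0/12.1 = 0.5785
For M/M/1: Wq = λ/(μ(μ-λ))
Wq = 7.0/(12.1 × (12.1-7.0))
Wq = 7.0/(12.1 × 5.10)
Wq = 0.1134 hours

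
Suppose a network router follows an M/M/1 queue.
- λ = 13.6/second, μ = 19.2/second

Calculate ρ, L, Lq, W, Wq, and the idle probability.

Step 1: ρ = λ/μ = 13.6/19.2 = 0.7083
Step 2: L = λ/(μ-λ) = 13.6/5.60 = 2.4286
Step 3: Lq = λ²/(μ(μ-λ)) = 184.96/(19.2×5.60) = 1.7202
Step 4: W = 1/(μ-λ) = 1/5.60 = 0.17857
Step 5: Wq = λ/(μ(μ-λ)) = 13.6/(19.2×5.60) = 0.1265
Step 6: P(0) = 1-ρ = 0.2917
Verify: L = λW = 13.6×0.17857 = 2.4286 ✔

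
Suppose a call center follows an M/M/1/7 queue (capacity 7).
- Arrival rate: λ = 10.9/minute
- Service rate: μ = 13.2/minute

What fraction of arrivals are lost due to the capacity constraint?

ρ = λ/μ = 10.9/13.2 = 0.82576
P₀ = (1-ρ)/(1-ρ^(K+1)) = (1-0.82576)/(1-0.82576^8) = 0.1742/0.7838 = 0.2223
P_K = P₀×ρ^K = 0.2223 × 0.82576^7 = 0.2223 × 0.2618 = 0.05820
Blocking probability = 5.82%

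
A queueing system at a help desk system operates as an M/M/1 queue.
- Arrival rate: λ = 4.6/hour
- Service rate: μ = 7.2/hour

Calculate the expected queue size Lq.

ρ = λ/μ = 4.6/7.2 = 0.6389
For M/M/1: Lq = λ²/(μ(μ-λ))
Lq = 21.16/(7.2 × 2.60)
Lq = 1.1303 tickets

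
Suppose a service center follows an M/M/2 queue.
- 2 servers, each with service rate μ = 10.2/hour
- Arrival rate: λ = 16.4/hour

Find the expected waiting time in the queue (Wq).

Traffic intensity: ρ = λ/(cμ) = 16.4/(2×10.2) = 0.8039
Since ρ = 0.8039 < 1, system is stable.
Offered load a = λ/μ = cρ = 16.4/10.2 = 1.6078
P₀ = [ Σₙ₌₀^1 aⁿ/n! + a^2/(2!(1-ρ)) ]⁻¹
Σ = a^0/0! + a^1/1! = 1.0000 + 1.6078 = 2.6078
a^2/(2!(1-ρ)) = 2.5852/(2 × 0.19608) = 6.5922
P₀ = 1/(2.6078 + 6.5922) = 0.1087
Lq = P₀·a^2·ρ / (2!(1-ρ)²) = 0.108696 × 2.58516 × 0.803922 / (2 × 0.0384468) = 2.9378
Wq = Lq/λ = 2.9378/16.4 = 0.1791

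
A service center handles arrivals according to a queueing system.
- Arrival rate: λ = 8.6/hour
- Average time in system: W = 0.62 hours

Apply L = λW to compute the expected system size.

Little's Law: L = λW
L = 8.6 × 0.62 = 5.3320 customers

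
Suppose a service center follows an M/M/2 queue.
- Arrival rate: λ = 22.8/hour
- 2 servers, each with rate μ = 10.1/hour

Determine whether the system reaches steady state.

Stability requires ρ = λ/(cμ) < 1
ρ = 22.8/(2 × 10.1) = 22.8/20.20 = 1.1287
Since 1.1287 ≥ 1, the system is UNSTABLE.
Need c > λ/μ = 22.8/10.1 = 2.26.
Minimum servers needed: c = 3.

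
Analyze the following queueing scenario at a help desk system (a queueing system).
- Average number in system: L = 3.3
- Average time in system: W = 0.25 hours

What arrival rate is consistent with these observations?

Little's Law: L = λW, so λ = L/W
λ = 3.3/0.25 = 13.2000 tickets/hour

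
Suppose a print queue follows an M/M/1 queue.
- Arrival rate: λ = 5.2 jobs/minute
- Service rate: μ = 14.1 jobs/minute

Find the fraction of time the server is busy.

Server utilization: ρ = λ/μ
ρ = 5.2/14.1 = 0.3688
The server is busy 36.88% of the time.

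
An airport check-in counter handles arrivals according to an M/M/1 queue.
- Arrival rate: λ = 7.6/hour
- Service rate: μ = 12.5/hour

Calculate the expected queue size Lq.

ρ = λ/μ = 7.6/12.5 = 0.6080
For M/M/1: Lq = λ²/(μ(μ-λ))
Lq = 57.76/(12.5 × 4.90)
Lq = 0.9430 passengers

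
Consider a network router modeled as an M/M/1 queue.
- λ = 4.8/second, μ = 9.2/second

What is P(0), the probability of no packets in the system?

ρ = λ/μ = 4.8/9.2 = 0.5217
P(0) = 1 - ρ = 1 - 0.5217 = 0.4783
The server is idle 47.83% of the time.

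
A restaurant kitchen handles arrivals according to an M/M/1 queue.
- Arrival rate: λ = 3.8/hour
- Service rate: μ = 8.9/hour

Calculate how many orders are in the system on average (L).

ρ = λ/μ = 3.8/8.9 = 0.4270
For M/M/1: L = λ/(μ-λ)
L = 3.8/(8.9-3.8) = 3.8/5.10
L = 0.7451 orders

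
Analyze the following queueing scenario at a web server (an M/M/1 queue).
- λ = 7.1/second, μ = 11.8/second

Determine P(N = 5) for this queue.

ρ = λ/μ = 7.1/11.8 = 0.6017
P(n) = (1-ρ)ρⁿ
P(5) = (1-0.6017) × 0.6017^5
P(5) = 0.3983 × 0.07887
P(5) = 0.03141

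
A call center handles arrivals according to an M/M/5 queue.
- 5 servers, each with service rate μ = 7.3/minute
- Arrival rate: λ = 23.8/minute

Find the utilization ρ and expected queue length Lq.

Traffic intensity: ρ = λ/(cμ) = 23.8/(5×7.3) = 0.6521
Since ρ = 0.6521 < 1, system is stable.
Offered load a = λ/μ = cρ = 23.8/7.3 = 3.2603
P₀ = [ Σₙ₌₀^4 aⁿ/n! + a^5/(5!(1-ρ)) ]⁻¹
Σ = a^0/0! + a^1/1! + a^2/2! + a^3/3! + a^4/4! = 1.00000 + 3.26027 + 5.31469 + 5.77579 + 4.70766 = 20.0584
a^5/(5!(1-ρ)) = 368.3583/(120 × 0.347945) = 8.8222
P₀ = 1/(20.0584 + 8.8222) = 0.03463
Lq = P₀·a^5·ρ / (5!(1-ρ)²) = 0.0346253 × 368.3583 × 0.652055 / (120 × 0.121066) = 0.5725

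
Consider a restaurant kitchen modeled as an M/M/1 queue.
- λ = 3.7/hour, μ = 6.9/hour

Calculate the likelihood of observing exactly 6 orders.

ρ = λ/μ = 3.7/6.9 = 0.53623
P(n) = (1-ρ)ρⁿ
P(6) = (1-0.53623) × 0.53623^6
P(6) = 0.46377 × 0.023774
P(6) = 0.01103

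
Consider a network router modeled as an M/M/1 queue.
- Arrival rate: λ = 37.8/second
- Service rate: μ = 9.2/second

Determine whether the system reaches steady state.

Stability requires ρ = λ/(cμ) < 1
ρ = 37.8/(1 × 9.2) = 37.8/9.20 = 4.1087
Since 4.1087 ≥ 1, the system is UNSTABLE.
Queue grows without bound. Need μ > λ = 37.8.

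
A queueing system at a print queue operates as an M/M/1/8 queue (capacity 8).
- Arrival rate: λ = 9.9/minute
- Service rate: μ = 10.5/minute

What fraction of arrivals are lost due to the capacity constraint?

ρ = λ/μ = 9.9/10.5 = 0.942857
P₀ = (1-ρ)/(1-ρ^(K+1)) = (1-0.942857)/(1-0.942857^9) = 0.05714/0.4111 = 0.1390
P_K = P₀×ρ^K = 0.138987 × 0.942857^8 = 0.138987 × 0.624549 = 0.08680
Blocking probability = 8.68%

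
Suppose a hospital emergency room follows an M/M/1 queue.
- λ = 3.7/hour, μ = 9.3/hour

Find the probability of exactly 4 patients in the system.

ρ = λ/μ = 3.7/9.3 = 0.39785
P(n) = (1-ρ)ρⁿ
P(4) = (1-0.39785) × 0.39785^4
P(4) = 0.60215 × 0.025054
P(4) = 0.01509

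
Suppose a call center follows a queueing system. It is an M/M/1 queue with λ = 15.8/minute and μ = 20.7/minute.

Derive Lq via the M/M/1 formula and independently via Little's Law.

Method 1 (direct): Lq = λ²/(μ(μ-λ)) = 249.64/(20.7 × 4.90) = 2.4612

Method 2 (Little's Law):
W = 1/(μ-λ) = 1/4.90 = 0.20408
Wq = W - 1/μ = 0.20408 - 0.048309 = 0.15577
Lq = λWq = 15.8 × 0.15577 = 2.4612 ✔ (matches Method 1)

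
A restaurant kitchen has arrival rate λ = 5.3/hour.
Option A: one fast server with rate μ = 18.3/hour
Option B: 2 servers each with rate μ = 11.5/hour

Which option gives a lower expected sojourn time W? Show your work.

Option A: single server μ = 18.3 (M/M/1)
  ρ_A = 5.3/18.3 = 0.2896
  W_A = 1/(μ-λ) = 1/(18.3-5.3) = 1/13.00 = 0.07692

Option B: 2 servers μ = 11.5 (M/M/2)
  ρ_B = λ/(cμ) = 5.3/(2×11.5) = 0.2304
  Offered load a = λ/μ = cρ = 5.3/11.5 = 0.4609
  P₀ = [ Σₙ₌₀^1 aⁿ/n! + a^2/(2!(1-ρ)) ]⁻¹
  Σ = a^0/0! + a^1/1! = 1.0000 + 0.4609 = 1.4609
  a^2/(2!(1-ρ)) = 0.2124/(2 × 0.7696) = 0.1380
  P₀ = 1/(1.4609 + 0.1380) = 0.6254
  Lq = P₀·a^2·ρ / (2!(1-ρ)²) = 0.6254 × 0.2124 × 0.2304 / (2 × 0.5922) = 0.02584
  Wq_B = Lq/λ = 0.0258446/5.3 = 0.0048763
  W_B = Wq_B + 1/μ = 0.0048763 + 0.086957 = 0.09183

Since W_A = 0.07692 < W_B = 0.09183, Option A (single fast server) has the shorter time in system.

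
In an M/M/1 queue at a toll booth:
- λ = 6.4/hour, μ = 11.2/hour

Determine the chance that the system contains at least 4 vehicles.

ρ = λ/μ = 6.4/11.2 = 0.5714
P(N ≥ n) = ρⁿ
P(N ≥ 4) = 0.5714^4
P(N ≥ 4) = 0.1066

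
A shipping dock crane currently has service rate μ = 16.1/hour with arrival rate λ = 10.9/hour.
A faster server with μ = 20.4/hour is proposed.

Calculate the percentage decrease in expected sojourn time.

System 1: ρ₁ = 10.9/16.1 = 0.6770, W₁ = 1/(16.1-10.9) = 0.192308
System 2: ρ₂ = 10.9/20.4 = 0.5343, W₂ = 1/(20.4-10.9) = 0.105263
Improvement: (W₁-W₂)/W₁ = (0.192308-0.105263)/0.192308 = 45.26%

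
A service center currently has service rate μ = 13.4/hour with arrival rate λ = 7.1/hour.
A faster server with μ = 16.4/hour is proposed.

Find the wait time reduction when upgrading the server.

System 1: ρ₁ = 7.1/13.4 = 0.5299, W₁ = 1/(13.4-7.1) = 0.1587
System 2: ρ₂ = 7.1/16.4 = 0.4329, W₂ = 1/(16.4-7.1) = 0.1075
Improvement: (W₁-W₂)/W₁ = (0.1587-0.1075)/0.1587 = 32.26%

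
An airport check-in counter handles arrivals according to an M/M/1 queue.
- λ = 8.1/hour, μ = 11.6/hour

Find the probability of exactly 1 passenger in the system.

ρ = λ/μ = 8.1/11.6 = 0.6983
P(n) = (1-ρ)ρⁿ
P(1) = (1-0.6983) × 0.6983^1
P(1) = 0.3017 × 0.6983
P(1) = 0.2107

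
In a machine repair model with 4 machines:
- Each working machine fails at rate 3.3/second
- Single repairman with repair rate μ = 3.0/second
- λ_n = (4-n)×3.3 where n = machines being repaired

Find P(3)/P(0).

P(3)/P(0) = ∏_{i=0}^{3-1} λ_i/μ_{i+1}
= (4-0)×3.3/3.0 × (4-1)×3.3/3.0 × (4-2)×3.3/3.0
= 31.9440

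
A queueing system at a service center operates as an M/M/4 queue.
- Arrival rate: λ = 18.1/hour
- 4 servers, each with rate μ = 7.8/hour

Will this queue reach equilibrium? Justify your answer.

Stability requires ρ = λ/(cμ) < 1
ρ = 18.1/(4 × 7.8) = 18.1/31.20 = 0.5801
Since 0.5801 < 1, the system is STABLE.
The servers are busy 58.01% of the time.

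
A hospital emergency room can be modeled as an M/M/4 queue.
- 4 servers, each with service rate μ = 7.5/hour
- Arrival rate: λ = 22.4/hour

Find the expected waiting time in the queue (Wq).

Traffic intensity: ρ = λ/(cμ) = 22.4/(4×7.5) = 0.7467
Since ρ = 0.7467 < 1, system is stable.
Offered load a = λ/μ = cρ = 22.4/7.5 = 2.9867
P₀ = [ Σₙ₌₀^3 aⁿ/n! + a^4/(4!(1-ρ)) ]⁻¹
Σ = a^0/0! + a^1/1! + a^2/2! + a^3/3! = 1.00000 + 2.98667 + 4.46009 + 4.44027 = 12.8870
a^4/(4!(1-ρ)) = 79.5696/(24 × 0.253333) = 13.0871
P₀ = 1/(12.8870 + 13.0871) = 0.03850
Lq = P₀·a^4·ρ / (4!(1-ρ)²) = 0.038500 × 79.5696 × 0.74667 / (24 × 0.064178) = 1.4850
Wq = Lq/λ = 1.48504/22.4 = 0.06630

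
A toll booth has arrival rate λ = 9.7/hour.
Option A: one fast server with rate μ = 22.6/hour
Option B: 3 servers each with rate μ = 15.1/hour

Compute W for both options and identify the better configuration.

Option A: single server μ = 22.6 (M/M/1)
  ρ_A = 9.7/22.6 = 0.4292
  W_A = 1/(μ-λ) = 1/(22.6-9.7) = 1/12.90 = 0.07752

Option B: 3 servers μ = 15.1 (M/M/3)
  ρ_B = λ/(cμ) = 9.7/(3×15.1) = 0.2141
  Offered load a = λ/μ = cρ = 9.7/15.1 = 0.6424
  P₀ = [ Σₙ₌₀^2 aⁿ/n! + a^3/(3!(1-ρ)) ]⁻¹
  Σ = a^0/0! + a^1/1! + a^2/2! = 1.0000 + 0.6424 + 0.2063 = 1.8487
  a^3/(3!(1-ρ)) = 0.2651/(6 × 0.7859) = 0.05622
  P₀ = 1/(1.8487 + 0.05622) = 0.5250
  Lq = P₀·a^3·ρ / (3!(1-ρ)²) = 0.5250 × 0.2651 × 0.2141 / (6 × 0.6176) = 0.008041
  Wq_B = Lq/λ = 0.0080413/9.7 = 0.00082900
  W_B = Wq_B + 1/μ = 0.00082900 + 0.066225 = 0.06705

Since W_B = 0.06705 < W_A = 0.07752, Option B (multiple servers) has the shorter time in system.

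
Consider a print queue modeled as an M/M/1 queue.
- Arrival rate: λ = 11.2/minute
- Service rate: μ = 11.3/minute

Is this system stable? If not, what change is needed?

Stability requires ρ = λ/(cμ) < 1
ρ = 11.2/(1 × 11.3) = 11.2/11.30 = 0.9912
Since 0.9912 < 1, the system is STABLE.
The server is busy 99.12% of the time.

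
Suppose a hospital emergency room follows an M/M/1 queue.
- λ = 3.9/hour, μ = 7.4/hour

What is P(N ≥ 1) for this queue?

ρ = λ/μ = 3.9/7.4 = 0.5270
P(N ≥ n) = ρⁿ
P(N ≥ 1) = 0.5270^1
P(N ≥ 1) = 0.5270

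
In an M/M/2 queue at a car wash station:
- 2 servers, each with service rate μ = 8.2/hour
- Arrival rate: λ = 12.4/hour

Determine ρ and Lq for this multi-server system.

Traffic intensity: ρ = λ/(cμ) = 12.4/(2×8.2) = 0.7561
Since ρ = 0.7561 < 1, system is stable.
Offered load a = λ/μ = cρ = 12.4/8.2 = 1.5122
P₀ = [ Σₙ₌₀^1 aⁿ/n! + a^2/(2!(1-ρ)) ]⁻¹
Σ = a^0/0! + a^1/1! = 1.0000 + 1.5122 = 2.5122
a^2/(2!(1-ρ)) = 2.2867/(2 × 0.2439) = 4.6878
P₀ = 1/(2.5122 + 4.6878) = 0.1389
Lq = P₀·a^2·ρ / (2!(1-ρ)²) = 0.1389 × 2.2867 × 0.7561 / (2 × 0.05949) = 2.0184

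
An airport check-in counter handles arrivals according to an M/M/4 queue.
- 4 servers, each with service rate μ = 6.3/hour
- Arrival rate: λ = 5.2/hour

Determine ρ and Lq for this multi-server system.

Traffic intensity: ρ = λ/(cμ) = 5.2/(4×6.3) = 0.2063
Since ρ = 0.2063 < 1, system is stable.
Offered load a = λ/μ = cρ = 5.2/6.3 = 0.8254
P₀ = [ Σₙ₌₀^3 aⁿ/n! + a^4/(4!(1-ρ)) ]⁻¹
Σ = a^0/0! + a^1/1! + a^2/2! + a^3/3! = 1.0000 + 0.82540 + 0.34064 + 0.093721 = 2.2598
a^4/(4!(1-ρ)) = 0.46414/(24 × 0.79365) = 0.02437
P₀ = 1/(2.2598 + 0.02437) = 0.4378
Lq = P₀·a^4·ρ / (4!(1-ρ)²) = 0.43780 × 0.46414 × 0.20635 / (24 × 0.62988) = 0.002774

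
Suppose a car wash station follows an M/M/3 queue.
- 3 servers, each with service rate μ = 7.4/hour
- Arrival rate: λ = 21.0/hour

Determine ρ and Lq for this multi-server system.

Traffic intensity: ρ = λ/(cμ) = 21.0/(3×7.4) = 0.9459
Since ρ = 0.9459 < 1, system is stable.
Offered load a = λ/μ = cρ = 21.0/7.4 = 2.8378
P₀ = [ Σₙ₌₀^2 aⁿ/n! + a^3/(3!(1-ρ)) ]⁻¹
Σ = a^0/0! + a^1/1! + a^2/2! = 1.0000 + 2.8378 + 4.0267 = 7.8645
a^3/(3!(1-ρ)) = 22.8540/(6 × 0.054054) = 70.4666
P₀ = 1/(7.8645 + 70.4666) = 0.01277
Lq = P₀·a^3·ρ / (3!(1-ρ)²) = 0.01276632 × 22.85403 × 0.9459459 / (6 × 0.002921841) = 15.7430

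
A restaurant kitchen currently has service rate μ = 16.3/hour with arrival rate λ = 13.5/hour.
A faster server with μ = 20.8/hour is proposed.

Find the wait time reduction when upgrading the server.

System 1: ρ₁ = 13.5/16.3 = 0.8282, W₁ = 1/(16.3-13.5) = 0.3571
System 2: ρ₂ = 13.5/20.8 = 0.6490, W₂ = 1/(20.8-13.5) = 0.1370
Improvement: (W₁-W₂)/W₁ = (0.3571-0.1370)/0.3571 = 61.64%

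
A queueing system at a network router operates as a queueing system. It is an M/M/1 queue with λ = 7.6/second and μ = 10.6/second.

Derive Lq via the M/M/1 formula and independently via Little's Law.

Method 1 (direct): Lq = λ²/(μ(μ-λ)) = 57.76/(10.6 × 3.00) = 1.8164

Method 2 (Little's Law):
W = 1/(μ-λ) = 1/3.00 = 0.3333
Wq = W - 1/μ = 0.3333 - 0.09434 = 0.2390
Lq = λWq = 7.6 × 0.2390 = 1.8164 ✔ (matches Method 1)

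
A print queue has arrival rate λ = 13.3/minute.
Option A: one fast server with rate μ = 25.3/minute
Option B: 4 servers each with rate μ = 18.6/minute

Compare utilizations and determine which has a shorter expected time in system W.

Option A: single server μ = 25.3 (M/M/1)
  ρ_A = 13.3/25.3 = 0.5257
  W_A = 1/(μ-λ) = 1/(25.3-13.3) = 1/12.00 = 0.08333

Option B: 4 servers μ = 18.6 (M/M/4)
  ρ_B = λ/(cμ) = 13.3/(4×18.6) = 0.1788
  Offered load a = λ/μ = cρ = 13.3/18.6 = 0.7151
  P₀ = [ Σₙ₌₀^3 aⁿ/n! + a^4/(4!(1-ρ)) ]⁻¹
  Σ = a^0/0! + a^1/1! + a^2/2! + a^3/3! = 1.0000 + 0.71505 + 0.25565 + 0.060935 = 2.0316
  a^4/(4!(1-ρ)) = 0.2614/(24 × 0.8212) = 0.01326
  P₀ = 1/(2.0316 + 0.01326) = 0.4890
  Lq = P₀·a^4·ρ / (4!(1-ρ)²) = 0.4890 × 0.2614 × 0.1788 / (24 × 0.6744) = 0.001412
  Wq_B = Lq/λ = 0.001412/13.3 = 0.0001062
  W_B = Wq_B + 1/μ = 0.0001062 + 0.05376 = 0.05387

Since W_B = 0.05387 < W_A = 0.08333, Option B (multiple servers) has the shorter time in system.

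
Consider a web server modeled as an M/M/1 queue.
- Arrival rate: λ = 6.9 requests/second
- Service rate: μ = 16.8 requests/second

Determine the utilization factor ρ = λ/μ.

Server utilization: ρ = λ/μ
ρ = 6.9/16.8 = 0.4107
The server is busy 41.07% of the time.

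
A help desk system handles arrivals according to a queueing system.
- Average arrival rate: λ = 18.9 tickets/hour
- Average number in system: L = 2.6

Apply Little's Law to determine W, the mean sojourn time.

Little's Law: L = λW, so W = L/λ
W = 2.6/18.9 = 0.1376 hours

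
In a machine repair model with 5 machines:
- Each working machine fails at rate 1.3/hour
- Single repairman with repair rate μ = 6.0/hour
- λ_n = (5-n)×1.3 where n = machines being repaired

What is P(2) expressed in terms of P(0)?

P(2)/P(0) = ∏_{i=0}^{2-1} λ_i/μ_{i+1}
= (5-0)×1.3/6.0 × (5-1)×1.3/6.0
= 0.9389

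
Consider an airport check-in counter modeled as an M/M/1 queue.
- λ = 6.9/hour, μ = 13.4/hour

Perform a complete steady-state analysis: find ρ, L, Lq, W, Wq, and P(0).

Step 1: ρ = λ/μ = 6.9/13.4 = 0.5149
Step 2: L = λ/(μ-λ) = 6.9/6.50 = 1.0615
Step 3: Lq = λ²/(μ(μ-λ)) = 47.61/(13.4×6.50) = 0.5466
Step 4: W = 1/(μ-λ) = 1/6.50 = 0.153846
Step 5: Wq = λ/(μ(μ-λ)) = 6.9/(13.4×6.50) = 0.07922
Step 6: P(0) = 1-ρ = 0.4851
Verify: L = λW = 6.9×0.153846 = 1.0615 ✔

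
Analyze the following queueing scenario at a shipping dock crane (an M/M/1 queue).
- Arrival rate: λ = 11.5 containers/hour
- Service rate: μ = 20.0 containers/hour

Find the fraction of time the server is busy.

Server utilization: ρ = λ/μ
ρ = 11.5/20.0 = 0.5750
The server is busy 57.50% of the time.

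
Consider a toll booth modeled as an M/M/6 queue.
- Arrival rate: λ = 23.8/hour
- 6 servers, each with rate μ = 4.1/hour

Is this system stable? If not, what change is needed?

Stability requires ρ = λ/(cμ) < 1
ρ = 23.8/(6 × 4.1) = 23.8/24.60 = 0.9675
Since 0.9675 < 1, the system is STABLE.
The servers are busy 96.75% of the time.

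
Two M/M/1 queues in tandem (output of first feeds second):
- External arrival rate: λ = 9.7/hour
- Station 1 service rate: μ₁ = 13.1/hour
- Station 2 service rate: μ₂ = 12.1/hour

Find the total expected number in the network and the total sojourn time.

By Jackson's theorem, each station behaves as independent M/M/1.
Station 1: ρ₁ = 9.7/13.1 = 0.7405, L₁ = ρ₁/(1-ρ₁) = λ/(μ₁-λ) = 9.7/3.40 = 2.8529
Station 2: ρ₂ = 9.7/12.1 = 0.8017, L₂ = ρ₂/(1-ρ₂) = λ/(μ₂-λ) = 9.7/2.40 = 4.0417
Total: L = L₁ + L₂ = 2.8529 + 4.0417 = 6.8946
W = L/λ = 6.8946/9.7 = 0.7108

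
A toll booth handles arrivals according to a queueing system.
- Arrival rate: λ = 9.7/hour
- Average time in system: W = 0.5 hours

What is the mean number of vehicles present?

Little's Law: L = λW
L = 9.7 × 0.5 = 4.8500 vehicles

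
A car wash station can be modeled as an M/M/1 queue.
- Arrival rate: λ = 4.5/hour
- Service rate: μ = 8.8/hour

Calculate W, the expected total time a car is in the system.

First, compute utilization: ρ = λ/μ = 4.5/8.8 = 0.5114
For M/M/1: W = 1/(μ-λ)
W = 1/(8.8-4.5) = 1/4.30
W = 0.2326 hours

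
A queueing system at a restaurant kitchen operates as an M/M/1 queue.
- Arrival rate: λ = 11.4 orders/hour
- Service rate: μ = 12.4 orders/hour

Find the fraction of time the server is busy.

Server utilization: ρ = λ/μ
ρ = 11.4/12.4 = 0.9194
The server is busy 91.94% of the time.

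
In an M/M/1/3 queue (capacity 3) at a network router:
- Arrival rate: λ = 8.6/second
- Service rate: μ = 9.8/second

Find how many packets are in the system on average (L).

ρ = λ/μ = 8.6/9.8 = 0.87755
P₀ = (1-ρ)/(1-ρ^(K+1)) = (1-0.87755)/(1-0.87755^4) = 0.12245/0.40696 = 0.3009
P_K = P₀×ρ^K = 0.3009 × 0.87755^3 = 0.3009 × 0.6758 = 0.2033
L = ρ[1 - (K+1)ρ^K + Kρ^(K+1)] / [(1-ρ)(1-ρ^(K+1))]
L = 0.87755 × (1 - 4×0.675796 + 3×0.593045) / ((1 - 0.87755) × (1 - 0.593045)) = 1.3375 packets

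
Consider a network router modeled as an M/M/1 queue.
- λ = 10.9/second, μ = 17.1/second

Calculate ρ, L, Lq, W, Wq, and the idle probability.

Step 1: ρ = λ/μ = 10.9/17.1 = 0.6374
Step 2: L = λ/(μ-λ) = 10.9/6.20 = 1.7581
Step 3: Lq = λ²/(μ(μ-λ)) = 118.81/(17.1×6.20) = 1.1206
Step 4: W = 1/(μ-λ) = 1/6.20 = 0.16129
Step 5: Wq = λ/(μ(μ-λ)) = 10.9/(17.1×6.20) = 0.1028
Step 6: P(0) = 1-ρ = 0.3626
Verify: L = λW = 10.9×0.16129 = 1.7581 ✔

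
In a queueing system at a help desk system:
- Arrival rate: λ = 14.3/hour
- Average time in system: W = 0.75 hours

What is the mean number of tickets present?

Little's Law: L = λW
L = 14.3 × 0.75 = 10.7250 tickets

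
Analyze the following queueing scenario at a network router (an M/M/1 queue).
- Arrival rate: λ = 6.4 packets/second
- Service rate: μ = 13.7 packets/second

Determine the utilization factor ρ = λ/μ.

Server utilization: ρ = λ/μ
ρ = 6.4/13.7 = 0.4672
The server is busy 46.72% of the time.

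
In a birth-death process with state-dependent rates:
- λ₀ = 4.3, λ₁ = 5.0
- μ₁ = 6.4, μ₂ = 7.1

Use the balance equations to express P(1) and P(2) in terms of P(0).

Balance equations:
State 0: λ₀P₀ = μ₁P₁ → P₁ = (λ₀/μ₁)P₀ = (4.3/6.4)P₀ = 0.6719P₀
State 1: P₂ = (λ₀λ₁)/(μ₁μ₂)P₀ = (4.3×5.0)/(6.4×7.1)P₀ = 0.4732P₀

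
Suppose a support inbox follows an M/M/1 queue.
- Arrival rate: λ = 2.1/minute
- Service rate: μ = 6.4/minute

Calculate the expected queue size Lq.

ρ = λ/μ = 2.1/6.4 = 0.3281
For M/M/1: Lq = λ²/(μ(μ-λ))
Lq = 4.41/(6.4 × 4.30)
Lq = 0.1602 emails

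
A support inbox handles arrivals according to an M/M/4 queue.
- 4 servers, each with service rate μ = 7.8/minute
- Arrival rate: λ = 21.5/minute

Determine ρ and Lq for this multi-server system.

Traffic intensity: ρ = λ/(cμ) = 21.5/(4×7.8) = 0.6891
Since ρ = 0.6891 < 1, system is stable.
Offered load a = λ/μ = cρ = 21.5/7.8 = 2.7564
P₀ = [ Σₙ₌₀^3 aⁿ/n! + a^4/(4!(1-ρ)) ]⁻¹
Σ = a^0/0! + a^1/1! + a^2/2! + a^3/3! = 1.0000000 + 2.7564103 + 3.7988988 + 3.4904412 = 11.0458
a^4/(4!(1-ρ)) = 57.7265/(24 × 0.3109) = 7.7365
P₀ = 1/(11.0458 + 7.7365) = 0.05324
Lq = P₀·a^4·ρ / (4!(1-ρ)²) = 0.053242 × 57.7265 × 0.68910 / (24 × 0.096657) = 0.9130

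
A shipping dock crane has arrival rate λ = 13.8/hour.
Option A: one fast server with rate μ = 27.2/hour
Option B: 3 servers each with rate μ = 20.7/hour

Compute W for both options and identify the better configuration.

Option A: single server μ = 27.2 (M/M/1)
  ρ_A = 13.8/27.2 = 0.5074
  W_A = 1/(μ-λ) = 1/(27.2-13.8) = 1/13.40 = 0.07463

Option B: 3 servers μ = 20.7 (M/M/3)
  ρ_B = λ/(cμ) = 13.8/(3×20.7) = 0.2222
  Offered load a = λ/μ = cρ = 13.8/20.7 = 0.6667
  P₀ = [ Σₙ₌₀^2 aⁿ/n! + a^3/(3!(1-ρ)) ]⁻¹
  Σ = a^0/0! + a^1/1! + a^2/2! = 1.0000 + 0.6667 + 0.2222 = 1.8889
  a^3/(3!(1-ρ)) = 0.2963/(6 × 0.7778) = 0.06349
  P₀ = 1/(1.8889 + 0.06349) = 0.5122
  Lq = P₀·a^3·ρ / (3!(1-ρ)²) = 0.51220 × 0.29630 × 0.22222 / (6 × 0.60494) = 0.009292
  Wq_B = Lq/λ = 0.009292/13.8 = 0.0006733
  W_B = Wq_B + 1/μ = 0.0006733 + 0.04831 = 0.04898

Since W_B = 0.04898 < W_A = 0.07463, Option B (multiple servers) has the shorter time in system.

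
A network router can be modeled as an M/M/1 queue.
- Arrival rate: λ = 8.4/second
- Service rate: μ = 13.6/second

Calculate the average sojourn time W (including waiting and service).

First, compute utilization: ρ = λ/μ = 8.4/13.6 = 0.6176
For M/M/1: W = 1/(μ-λ)
W = 1/(13.6-8.4) = 1/5.20
W = 0.1923 seconds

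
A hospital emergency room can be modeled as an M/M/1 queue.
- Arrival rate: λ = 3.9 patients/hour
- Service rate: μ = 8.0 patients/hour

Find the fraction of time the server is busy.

Server utilization: ρ = λ/μ
ρ = 3.9/8.0 = 0.4875
The server is busy 48.75% of the time.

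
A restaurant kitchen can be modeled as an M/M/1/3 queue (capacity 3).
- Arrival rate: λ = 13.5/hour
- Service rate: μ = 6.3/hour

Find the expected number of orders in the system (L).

ρ = λ/μ = 13.5/6.3 = 2.1429
P₀ = (1-ρ)/(1-ρ^(K+1)) = (1-2.1429)/(1-2.1429^4) = -1.1429/-20.0867 = 0.05690
P_K = P₀×ρ^K = 0.05690 × 2.1429^3 = 0.05690 × 9.8402 = 0.5599
L = ρ[1 - (K+1)ρ^K + Kρ^(K+1)] / [(1-ρ)(1-ρ^(K+1))]
L = 2.1429 × (1 - 4×9.8402 + 3×21.0867) / ((1 - 2.1429) × (1 - 21.0867)) = 2.3242 orders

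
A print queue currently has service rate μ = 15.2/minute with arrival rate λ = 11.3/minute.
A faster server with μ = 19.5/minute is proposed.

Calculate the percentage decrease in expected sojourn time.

System 1: ρ₁ = 11.3/15.2 = 0.7434, W₁ = 1/(15.2-11.3) = 0.25641
System 2: ρ₂ = 11.3/19.5 = 0.5795, W₂ = 1/(19.5-11.3) = 0.12195
Improvement: (W₁-W₂)/W₁ = (0.25641-0.12195)/0.25641 = 52.44%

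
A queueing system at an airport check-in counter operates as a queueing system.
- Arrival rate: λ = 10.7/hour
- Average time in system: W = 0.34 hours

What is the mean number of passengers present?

Little's Law: L = λW
L = 10.7 × 0.34 = 3.6380 passengers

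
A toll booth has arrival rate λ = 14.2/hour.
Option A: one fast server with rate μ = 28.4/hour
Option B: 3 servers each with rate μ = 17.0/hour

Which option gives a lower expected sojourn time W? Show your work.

Option A: single server μ = 28.4 (M/M/1)
  ρ_A = 14.2/28.4 = 0.5000
  W_A = 1/(μ-λ) = 1/(28.4-14.2) = 1/14.20 = 0.07042

Option B: 3 servers μ = 17.0 (M/M/3)
  ρ_B = λ/(cμ) = 14.2/(3×17.0) = 0.2784
  Offered load a = λ/μ = cρ = 14.2/17.0 = 0.8353
  P₀ = [ Σₙ₌₀^2 aⁿ/n! + a^3/(3!(1-ρ)) ]⁻¹
  Σ = a^0/0! + a^1/1! + a^2/2! = 1.0000 + 0.8353 + 0.3489 = 2.1842
  a^3/(3!(1-ρ)) = 0.5828/(6 × 0.7216) = 0.1346
  P₀ = 1/(2.1842 + 0.1346) = 0.4313
  Lq = P₀·a^3·ρ / (3!(1-ρ)²) = 0.4313 × 0.5828 × 0.2784 / (6 × 0.5207) = 0.02240
  Wq_B = Lq/λ = 0.022401/14.2 = 0.001578
  W_B = Wq_B + 1/μ = 0.001578 + 0.05882 = 0.06040

Since W_B = 0.06040 < W_A = 0.07042, Option B (multiple servers) has the shorter time in system.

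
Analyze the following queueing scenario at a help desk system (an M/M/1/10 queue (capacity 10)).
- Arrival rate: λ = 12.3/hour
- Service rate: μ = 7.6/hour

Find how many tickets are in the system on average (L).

ρ = λ/μ = 12.3/7.6 = 1.61842
P₀ = (1-ρ)/(1-ρ^(K+1)) = (1-1.61842)/(1-1.61842^11) = -0.6184/-198.5279 = 0.003115
P_K = P₀×ρ^K = 0.003115 × 1.61842^10 = 0.003115 × 123.2856 = 0.3840
L = ρ[1 - (K+1)ρ^K + Kρ^(K+1)] / [(1-ρ)(1-ρ^(K+1))]
L = 1.61842 × (1 - 11×123.2856 + 10×199.5279) / ((1 - 1.61842) × (1 - 199.5279)) = 8.4384 tickets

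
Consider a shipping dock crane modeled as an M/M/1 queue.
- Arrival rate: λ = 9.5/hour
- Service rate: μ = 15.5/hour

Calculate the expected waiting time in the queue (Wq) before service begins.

First, compute utilization: ρ = λ/μ = 9.5/15.5 = 0.6129
For M/M/1: Wq = λ/(μ(μ-λ))
Wq = 9.5/(15.5 × (15.5-9.5))
Wq = 9.5/(15.5 × 6.00)
Wq = 0.1022 hours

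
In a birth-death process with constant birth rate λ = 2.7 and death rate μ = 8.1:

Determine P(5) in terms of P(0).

For constant rates: P(n)/P(0) = (λ/μ)^n
P(5)/P(0) = (2.7/8.1)^5 = 0.33333^5 = 0.004115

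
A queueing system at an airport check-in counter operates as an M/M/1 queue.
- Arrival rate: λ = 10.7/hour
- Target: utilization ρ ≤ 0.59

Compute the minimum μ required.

ρ = λ/μ, so μ = λ/ρ
μ ≥ 10.7/0.59 = 18.1356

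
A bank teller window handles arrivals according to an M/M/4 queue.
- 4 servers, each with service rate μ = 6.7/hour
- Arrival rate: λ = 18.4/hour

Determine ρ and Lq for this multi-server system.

Traffic intensity: ρ = λ/(cμ) = 18.4/(4×6.7) = 0.6866
Since ρ = 0.6866 < 1, system is stable.
Offered load a = λ/μ = cρ = 18.4/6.7 = 2.7463
P₀ = [ Σₙ₌₀^3 aⁿ/n! + a^4/(4!(1-ρ)) ]⁻¹
Σ = a^0/0! + a^1/1! + a^2/2! + a^3/3! = 1.00000 + 2.74627 + 3.77100 + 3.45206 = 10.9693
a^4/(4!(1-ρ)) = 56.8816/(24 × 0.313433) = 7.5616
P₀ = 1/(10.9693 + 7.5616) = 0.05396
Lq = P₀·a^4·ρ / (4!(1-ρ)²) = 0.05396 × 56.8816 × 0.6866 / (24 × 0.09824) = 0.8938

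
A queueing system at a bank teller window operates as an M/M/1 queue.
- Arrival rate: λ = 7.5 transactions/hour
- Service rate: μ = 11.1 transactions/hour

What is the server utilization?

Server utilization: ρ = λ/μ
ρ = 7.5/11.1 = 0.6757
The server is busy 67.57% of the time.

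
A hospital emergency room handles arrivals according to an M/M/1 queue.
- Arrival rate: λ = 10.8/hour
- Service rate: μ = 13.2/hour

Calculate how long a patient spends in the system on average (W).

First, compute utilization: ρ = λ/μ = 10.8/13.2 = 0.8182
For M/M/1: W = 1/(μ-λ)
W = 1/(13.2-10.8) = 1/2.40
W = 0.4167 hours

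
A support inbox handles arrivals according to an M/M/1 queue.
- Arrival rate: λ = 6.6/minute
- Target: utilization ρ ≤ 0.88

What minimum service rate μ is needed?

ρ = λ/μ, so μ = λ/ρ
μ ≥ 6.6/0.88 = 7.5000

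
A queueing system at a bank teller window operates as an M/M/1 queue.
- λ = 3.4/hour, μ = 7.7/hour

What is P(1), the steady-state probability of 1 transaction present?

ρ = λ/μ = 3.4/7.7 = 0.4416
P(n) = (1-ρ)ρⁿ
P(1) = (1-0.4416) × 0.4416^1
P(1) = 0.5584 × 0.4416
P(1) = 0.2466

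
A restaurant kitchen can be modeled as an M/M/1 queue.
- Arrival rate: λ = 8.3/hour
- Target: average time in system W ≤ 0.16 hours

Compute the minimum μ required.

For M/M/1: W = 1/(μ-λ)
Need W ≤ 0.16, so 1/(μ-λ) ≤ 0.16
μ - λ ≥ 1/0.16 = 6.2500
μ ≥ 8.3 + 6.2500 = 14.5500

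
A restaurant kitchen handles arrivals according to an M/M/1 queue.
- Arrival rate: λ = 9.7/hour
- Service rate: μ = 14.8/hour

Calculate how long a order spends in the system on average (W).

First, compute utilization: ρ = λ/μ = 9.7/14.8 = 0.6554
For M/M/1: W = 1/(μ-λ)
W = 1/(14.8-9.7) = 1/5.10
W = 0.1961 hours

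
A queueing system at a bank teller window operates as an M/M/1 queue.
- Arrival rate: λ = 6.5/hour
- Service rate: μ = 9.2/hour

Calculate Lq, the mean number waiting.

ρ = λ/μ = 6.5/9.2 = 0.7065
For M/M/1: Lq = λ²/(μ(μ-λ))
Lq = 42.25/(9.2 × 2.70)
Lq = 1.7009 transactions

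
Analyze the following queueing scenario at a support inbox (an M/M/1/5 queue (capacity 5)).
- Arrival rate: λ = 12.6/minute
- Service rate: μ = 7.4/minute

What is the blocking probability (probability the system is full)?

ρ = λ/μ = 12.6/7.4 = 1.7027
P₀ = (1-ρ)/(1-ρ^(K+1)) = (1-1.7027)/(1-1.7027^6) = -0.7027/-23.3685 = 0.03007
P_K = P₀×ρ^K = 0.03007 × 1.7027^5 = 0.03007 × 14.3117 = 0.4304
Blocking probability = 43.04%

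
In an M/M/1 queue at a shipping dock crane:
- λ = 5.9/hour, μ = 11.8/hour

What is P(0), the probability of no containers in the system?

ρ = λ/μ = 5.9/11.8 = 0.5000
P(0) = 1 - ρ = 1 - 0.5000 = 0.5000
The server is idle 50.00% of the time.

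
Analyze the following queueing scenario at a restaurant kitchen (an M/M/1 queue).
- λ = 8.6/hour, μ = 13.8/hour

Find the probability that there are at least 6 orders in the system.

ρ = λ/μ = 8.6/13.8 = 0.6232
P(N ≥ n) = ρⁿ
P(N ≥ 6) = 0.6232^6
P(N ≥ 6) = 0.05858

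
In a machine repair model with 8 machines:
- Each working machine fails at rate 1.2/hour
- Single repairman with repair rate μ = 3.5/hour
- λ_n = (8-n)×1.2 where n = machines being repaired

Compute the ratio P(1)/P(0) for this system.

P(1)/P(0) = ∏_{i=0}^{1-1} λ_i/μ_{i+1}
= (8-0)×1.2/3.5
= 2.7429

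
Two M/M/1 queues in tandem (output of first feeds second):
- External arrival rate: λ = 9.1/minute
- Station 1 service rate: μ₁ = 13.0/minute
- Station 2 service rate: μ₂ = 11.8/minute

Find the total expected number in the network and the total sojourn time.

By Jackson's theorem, each station behaves as independent M/M/1.
Station 1: ρ₁ = 9.1/13.0 = 0.7000, L₁ = ρ₁/(1-ρ₁) = λ/(μ₁-λ) = 9.1/3.90 = 2.3333
Station 2: ρ₂ = 9.1/11.8 = 0.7712, L₂ = ρ₂/(1-ρ₂) = λ/(μ₂-λ) = 9.1/2.70 = 3.3704
Total: L = L₁ + L₂ = 2.3333 + 3.3704 = 5.7037
W = L/λ = 5.7037/9.1 = 0.6268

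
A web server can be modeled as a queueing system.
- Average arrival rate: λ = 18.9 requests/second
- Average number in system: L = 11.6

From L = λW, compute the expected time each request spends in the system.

Little's Law: L = λW, so W = L/λ
W = 11.6/18.9 = 0.6138 seconds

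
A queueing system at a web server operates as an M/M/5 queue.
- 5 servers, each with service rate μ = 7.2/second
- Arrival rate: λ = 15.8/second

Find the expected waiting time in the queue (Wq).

Traffic intensity: ρ = λ/(cμ) = 15.8/(5×7.2) = 0.4389
Since ρ = 0.4389 < 1, system is stable.
Offered load a = λ/μ = cρ = 15.8/7.2 = 2.1944
P₀ = [ Σₙ₌₀^4 aⁿ/n! + a^5/(5!(1-ρ)) ]⁻¹
Σ = a^0/0! + a^1/1! + a^2/2! + a^3/3! + a^4/4! = 1.0000 + 2.1944 + 2.4078 + 1.7613 + 0.9662 = 8.3297
a^5/(5!(1-ρ)) = 50.8889/(120 × 0.5611) = 0.7558
P₀ = 1/(8.3297 + 0.7558) = 0.1101
Lq = P₀·a^5·ρ / (5!(1-ρ)²) = 0.11007 × 50.8889 × 0.43889 / (120 × 0.31485) = 0.06507
Wq = Lq/λ = 0.06507/15.8 = 0.004118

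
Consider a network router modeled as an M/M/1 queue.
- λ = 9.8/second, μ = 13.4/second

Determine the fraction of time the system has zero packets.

ρ = λ/μ = 9.8/13.4 = 0.7313
P(0) = 1 - ρ = 1 - 0.7313 = 0.2687
The server is idle 26.87% of the time.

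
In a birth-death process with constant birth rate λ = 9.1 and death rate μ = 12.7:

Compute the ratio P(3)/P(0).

For constant rates: P(n)/P(0) = (λ/μ)^n
P(3)/P(0) = (9.1/12.7)^3 = 0.71654^3 = 0.3679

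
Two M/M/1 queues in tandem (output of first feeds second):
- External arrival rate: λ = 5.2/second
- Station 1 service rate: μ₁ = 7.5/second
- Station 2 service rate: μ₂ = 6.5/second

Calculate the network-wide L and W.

By Jackson's theorem, each station behaves as independent M/M/1.
Station 1: ρ₁ = 5.2/7.5 = 0.6933, L₁ = ρ₁/(1-ρ₁) = λ/(μ₁-λ) = 5.2/2.30 = 2.2609
Station 2: ρ₂ = 5.2/6.5 = 0.8000, L₂ = ρ₂/(1-ρ₂) = λ/(μ₂-λ) = 5.2/1.30 = 4.0000
Total: L = L₁ + L₂ = 2.2609 + 4.0000 = 6.2609
W = L/λ = 6.2609/5.2 = 1.2040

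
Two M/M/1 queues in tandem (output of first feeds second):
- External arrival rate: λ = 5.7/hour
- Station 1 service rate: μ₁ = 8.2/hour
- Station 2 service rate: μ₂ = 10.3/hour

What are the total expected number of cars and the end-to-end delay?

By Jackson's theorem, each station behaves as independent M/M/1.
Station 1: ρ₁ = 5.7/8.2 = 0.6951, L₁ = ρ₁/(1-ρ₁) = λ/(μ₁-λ) = 5.7/2.50 = 2.2800
Station 2: ρ₂ = 5.7/10.3 = 0.5534, L₂ = ρ₂/(1-ρ₂) = λ/(μ₂-λ) = 5.7/4.60 = 1.2391
Total: L = L₁ + L₂ = 2.2800 + 1.2391 = 3.5191
W = L/λ = 3.5191/5.7 = 0.6174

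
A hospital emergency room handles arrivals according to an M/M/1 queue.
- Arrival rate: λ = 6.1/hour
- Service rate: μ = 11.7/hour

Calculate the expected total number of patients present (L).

ρ = λ/μ = 6.1/11.7 = 0.5214
For M/M/1: L = λ/(μ-λ)
L = 6.1/(11.7-6.1) = 6.1/5.60
L = 1.0893 patients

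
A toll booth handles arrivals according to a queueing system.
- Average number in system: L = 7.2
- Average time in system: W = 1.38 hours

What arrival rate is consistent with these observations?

Little's Law: L = λW, so λ = L/W
λ = 7.2/1.38 = 5.2174 vehicles/hour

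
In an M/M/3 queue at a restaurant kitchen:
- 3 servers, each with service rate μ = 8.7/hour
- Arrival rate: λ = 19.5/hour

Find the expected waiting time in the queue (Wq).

Traffic intensity: ρ = λ/(cμ) = 19.5/(3×8.7) = 0.7471
Since ρ = 0.7471 < 1, system is stable.
Offered load a = λ/μ = cρ = 19.5/8.7 = 2.2414
P₀ = [ Σₙ₌₀^2 aⁿ/n! + a^3/(3!(1-ρ)) ]⁻¹
Σ = a^0/0! + a^1/1! + a^2/2! = 1.0000 + 2.2414 + 2.5119 = 5.7533
a^3/(3!(1-ρ)) = 11.2602/(6 × 0.252874) = 7.4215
P₀ = 1/(5.7533 + 7.4215) = 0.07590
Lq = P₀·a^3·ρ / (3!(1-ρ)²) = 0.075903 × 11.2602 × 0.74713 / (6 × 0.063945) = 1.6643
Wq = Lq/λ = 1.6643/19.5 = 0.08535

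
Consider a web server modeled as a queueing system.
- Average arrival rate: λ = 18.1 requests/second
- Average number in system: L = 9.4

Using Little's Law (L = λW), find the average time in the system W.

Little's Law: L = λW, so W = L/λ
W = 9.4/18.1 = 0.5193 seconds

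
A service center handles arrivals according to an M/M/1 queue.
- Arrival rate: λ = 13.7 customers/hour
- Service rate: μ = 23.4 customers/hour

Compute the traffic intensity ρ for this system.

Server utilization: ρ = λ/μ
ρ = 13.7/23.4 = 0.5855
The server is busy 58.55% of the time.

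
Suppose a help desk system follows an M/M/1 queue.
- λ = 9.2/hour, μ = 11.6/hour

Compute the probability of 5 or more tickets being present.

ρ = λ/μ = 9.2/11.6 = 0.7931
P(N ≥ n) = ρⁿ
P(N ≥ 5) = 0.7931^5
P(N ≥ 5) = 0.3138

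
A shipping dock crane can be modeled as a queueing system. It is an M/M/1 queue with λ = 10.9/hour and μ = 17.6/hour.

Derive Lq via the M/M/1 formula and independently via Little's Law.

Method 1 (direct): Lq = λ²/(μ(μ-λ)) = 118.81/(17.6 × 6.70) = 1.0075

Method 2 (Little's Law):
W = 1/(μ-λ) = 1/6.70 = 0.1492537
Wq = W - 1/μ = 0.1492537 - 0.05681818 = 0.0924355
Lq = λWq = 10.9 × 0.0924355 = 1.0075 ✔ (matches Method 1)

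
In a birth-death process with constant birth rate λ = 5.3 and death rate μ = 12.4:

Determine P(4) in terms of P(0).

For constant rates: P(n)/P(0) = (λ/μ)^n
P(4)/P(0) = (5.3/12.4)^4 = 0.4274^4 = 0.03337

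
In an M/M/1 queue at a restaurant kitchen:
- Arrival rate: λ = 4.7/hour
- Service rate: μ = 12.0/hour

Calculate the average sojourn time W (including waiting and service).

First, compute utilization: ρ = λ/μ = 4.7/12.0 = 0.3917
For M/M/1: W = 1/(μ-λ)
W = 1/(12.0-4.7) = 1/7.30
W = 0.1370 hours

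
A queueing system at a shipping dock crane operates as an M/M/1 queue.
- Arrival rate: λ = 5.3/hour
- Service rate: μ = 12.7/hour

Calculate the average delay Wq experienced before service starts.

First, compute utilization: ρ = λ/μ = 5.3/12.7 = 0.4173
For M/M/1: Wq = λ/(μ(μ-λ))
Wq = 5.3/(12.7 × (12.7-5.3))
Wq = 5.3/(12.7 × 7.40)
Wq = 0.05639 hours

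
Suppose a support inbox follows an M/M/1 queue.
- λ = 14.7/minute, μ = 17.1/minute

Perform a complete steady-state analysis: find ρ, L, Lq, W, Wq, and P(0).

Step 1: ρ = λ/μ = 14.7/17.1 = 0.8596
Step 2: L = λ/(μ-λ) = 14.7/2.40 = 6.1250
Step 3: Lq = λ²/(μ(μ-λ)) = 216.09/(17.1×2.40) = 5.2654
Step 4: W = 1/(μ-λ) = 1/2.40 = 0.41667
Step 5: Wq = λ/(μ(μ-λ)) = 14.7/(17.1×2.40) = 0.3582
Step 6: P(0) = 1-ρ = 0.1404
Verify: L = λW = 14.7×0.41667 = 6.1250 ✔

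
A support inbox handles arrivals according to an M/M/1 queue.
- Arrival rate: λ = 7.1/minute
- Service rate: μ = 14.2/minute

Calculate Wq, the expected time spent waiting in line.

First, compute utilization: ρ = λ/μ = 7.1/14.2 = 0.5000
For M/M/1: Wq = λ/(μ(μ-λ))
Wq = 7.1/(14.2 × (14.2-7.1))
Wq = 7.1/(14.2 × 7.10)
Wq = 0.07042 minutes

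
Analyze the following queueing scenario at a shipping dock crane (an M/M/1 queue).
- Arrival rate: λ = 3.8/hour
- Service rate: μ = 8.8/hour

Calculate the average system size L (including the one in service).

ρ = λ/μ = 3.8/8.8 = 0.4318
For M/M/1: L = λ/(μ-λ)
L = 3.8/(8.8-3.8) = 3.8/5.00
L = 0.7600 containers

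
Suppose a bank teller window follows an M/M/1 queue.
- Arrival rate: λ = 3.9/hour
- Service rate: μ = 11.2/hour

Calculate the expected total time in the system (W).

First, compute utilization: ρ = λ/μ = 3.9/11.2 = 0.3482
For M/M/1: W = 1/(μ-λ)
W = 1/(11.2-3.9) = 1/7.30
W = 0.1370 hours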